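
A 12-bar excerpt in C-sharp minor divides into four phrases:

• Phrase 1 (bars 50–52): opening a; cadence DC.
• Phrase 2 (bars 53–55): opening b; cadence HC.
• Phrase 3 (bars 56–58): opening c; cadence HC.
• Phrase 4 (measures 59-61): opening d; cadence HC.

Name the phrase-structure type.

phrase group

Phrase 4 ends with a half cadence, no stronger than phrase 2's half cadence, so the four phrases do not form a double period; nor do phrases 3–4 duplicate 1–2, so it is not a repeated period. With no phrase reaching a conclusive cadence, the passage is a phrase group.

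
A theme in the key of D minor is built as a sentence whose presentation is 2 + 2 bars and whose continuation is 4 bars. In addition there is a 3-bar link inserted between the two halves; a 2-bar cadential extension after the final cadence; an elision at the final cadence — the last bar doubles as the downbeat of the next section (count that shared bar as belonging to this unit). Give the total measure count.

Basic sentence: 2 + 2 + 4 = 8 bars.
8 (basic form) + 3 (link) + 2 (cadential extension) = 13.
The elision shares a bar with the next section but does not change this unit's count.

13 measures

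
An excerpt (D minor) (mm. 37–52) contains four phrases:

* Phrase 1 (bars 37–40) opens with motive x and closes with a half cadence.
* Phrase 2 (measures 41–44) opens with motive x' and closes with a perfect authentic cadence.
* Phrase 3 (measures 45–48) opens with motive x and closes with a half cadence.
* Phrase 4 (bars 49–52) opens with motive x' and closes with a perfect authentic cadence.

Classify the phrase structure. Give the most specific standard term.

The cadence pattern HC–PAC–HC–PAC is weak–strong twice, and phrases 3–4 restate phrases 1–2: a period heard twice, not a double period (which would end weakly at phrase 2).

repeated period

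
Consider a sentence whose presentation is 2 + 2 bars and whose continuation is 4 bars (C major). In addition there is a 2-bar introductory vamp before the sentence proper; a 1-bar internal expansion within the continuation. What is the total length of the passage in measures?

11 measures

Basic sentence: 2 + 2 + 4 = 8 bars.
8 (basic form) + 2 (introduction) + 1 (internal expansion) = 11.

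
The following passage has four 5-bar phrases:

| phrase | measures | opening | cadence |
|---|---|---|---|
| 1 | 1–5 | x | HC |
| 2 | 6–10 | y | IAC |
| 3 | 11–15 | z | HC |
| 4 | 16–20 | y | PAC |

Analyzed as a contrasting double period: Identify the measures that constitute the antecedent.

In a double period the four phrases pair into a large antecedent (phrases 1–2, ending imperfect authentic cadence) and a large consequent (phrases 3–4, ending perfect authentic cadence). The antecedent spans bars 1–10.

measures 1–10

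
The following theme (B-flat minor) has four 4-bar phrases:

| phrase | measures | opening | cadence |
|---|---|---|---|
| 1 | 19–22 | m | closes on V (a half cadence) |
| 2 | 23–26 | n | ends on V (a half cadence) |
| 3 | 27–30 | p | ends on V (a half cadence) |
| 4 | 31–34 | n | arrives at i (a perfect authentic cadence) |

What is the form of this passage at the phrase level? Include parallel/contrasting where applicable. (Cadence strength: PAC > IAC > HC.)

contrasting double period

Four phrases in two halves: the first half (bars 19–26) ends with a half cadence, the second (measures 27–34) with a perfect authentic cadence — a large antecedent–consequent pair, i.e. a double period.
Phrase 3 begins with different material from phrase 1, making it contrasting.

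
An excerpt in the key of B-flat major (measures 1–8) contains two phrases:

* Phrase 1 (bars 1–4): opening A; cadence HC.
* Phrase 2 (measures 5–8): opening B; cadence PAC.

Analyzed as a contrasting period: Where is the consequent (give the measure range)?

The antecedent is the phrase ending with the weaker cadence (half cadence, phrase 1) and the consequent the one ending more conclusively (perfect authentic cadence, phrase 2); the consequent is mm. 5–8.

measures 5–8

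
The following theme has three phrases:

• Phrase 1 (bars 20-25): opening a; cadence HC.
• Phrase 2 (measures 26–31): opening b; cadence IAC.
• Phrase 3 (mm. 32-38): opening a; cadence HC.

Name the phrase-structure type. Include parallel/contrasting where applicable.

The final phrase closes with a half cadence, which is not stronger than the preceding imperfect authentic cadence; the 3 phrases lack an overall antecedent–consequent design and so form a phrase group.

phrase group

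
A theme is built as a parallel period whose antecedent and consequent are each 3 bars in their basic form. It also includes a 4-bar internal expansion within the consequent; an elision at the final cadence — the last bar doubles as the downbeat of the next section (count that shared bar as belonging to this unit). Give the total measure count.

10 measures

Basic parallel period: 3 + 3 = 6 bars.
6 (basic form) + 4 (internal expansion) = 10.
The elision shares a bar with the next section but does not change this unit's count.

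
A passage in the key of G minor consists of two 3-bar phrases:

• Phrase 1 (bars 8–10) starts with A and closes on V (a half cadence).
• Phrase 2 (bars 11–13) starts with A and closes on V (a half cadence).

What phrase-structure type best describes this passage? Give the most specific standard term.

repeated phrase

Both phrases have the same opening (A) and the same cadence (half cadence): the second is a restatement, not a consequent, so this is a repeated phrase rather than a period.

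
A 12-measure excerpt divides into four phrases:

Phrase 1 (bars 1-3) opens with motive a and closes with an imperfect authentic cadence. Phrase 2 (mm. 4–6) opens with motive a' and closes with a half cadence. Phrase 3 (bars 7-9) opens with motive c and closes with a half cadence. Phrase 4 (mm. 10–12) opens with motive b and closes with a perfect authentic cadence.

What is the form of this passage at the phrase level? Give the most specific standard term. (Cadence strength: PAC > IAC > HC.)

Four phrases in two halves: the first half (mm. 1-6) ends with a half cadence, the second (measures 7-12) with a perfect authentic cadence — a large antecedent–consequent pair, i.e. a double period.
Phrase 3 begins with different material from phrase 1, making it contrasting.

contrasting double period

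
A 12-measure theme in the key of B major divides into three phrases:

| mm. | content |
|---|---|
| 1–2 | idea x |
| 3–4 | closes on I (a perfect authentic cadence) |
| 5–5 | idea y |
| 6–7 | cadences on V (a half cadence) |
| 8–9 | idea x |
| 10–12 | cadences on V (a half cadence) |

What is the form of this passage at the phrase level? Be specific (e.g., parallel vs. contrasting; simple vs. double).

The final phrase closes with a half cadence, which is not stronger than the preceding half cadence; the 3 phrases lack an overall antecedent–consequent design and so form a phrase group.

phrase group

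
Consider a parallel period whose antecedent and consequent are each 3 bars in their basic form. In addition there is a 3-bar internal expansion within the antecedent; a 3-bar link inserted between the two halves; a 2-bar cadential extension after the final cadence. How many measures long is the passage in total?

Basic parallel period: 3 + 3 = 6 bars.
6 (basic form) + 3 (internal expansion) + 3 (link) + 2 (cadential extension) = 14.

14 measures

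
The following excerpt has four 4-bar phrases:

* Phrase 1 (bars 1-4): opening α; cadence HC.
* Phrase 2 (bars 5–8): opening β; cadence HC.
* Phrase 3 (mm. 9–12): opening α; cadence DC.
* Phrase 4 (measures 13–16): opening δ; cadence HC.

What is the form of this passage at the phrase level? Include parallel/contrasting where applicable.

Phrase 4 ends with a half cadence, no stronger than phrase 2's half cadence, so the four phrases do not form a double period; nor do phrases 3–4 duplicate 1–2, so it is not a repeated period. With no phrase reaching a conclusive cadence, the passage is a phrase group.

phrase group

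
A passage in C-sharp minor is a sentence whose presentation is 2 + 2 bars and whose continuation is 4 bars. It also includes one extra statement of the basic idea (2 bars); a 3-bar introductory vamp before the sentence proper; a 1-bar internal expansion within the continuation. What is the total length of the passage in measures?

14 measures

Basic sentence: 2 + 2 + 4 = 8 bars.
8 (basic form) + 2 (extra statement) + 3 (introduction) + 1 (internal expansion) = 14.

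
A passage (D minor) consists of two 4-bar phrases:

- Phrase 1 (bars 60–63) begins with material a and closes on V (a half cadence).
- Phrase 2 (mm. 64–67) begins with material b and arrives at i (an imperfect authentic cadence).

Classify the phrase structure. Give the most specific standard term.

contrasting period

Phrase 1 ends with a half cadence (weaker) and phrase 2 with an imperfect authentic cadence (stronger): antecedent + consequent = a period.
The two phrases open with different material (a / b), so the period is contrasting.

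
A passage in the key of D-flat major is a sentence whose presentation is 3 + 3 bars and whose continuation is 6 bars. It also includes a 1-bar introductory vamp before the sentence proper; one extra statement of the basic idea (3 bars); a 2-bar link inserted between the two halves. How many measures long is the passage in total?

Basic sentence: 3 + 3 + 6 = 12 bars.
12 (basic form) + 1 (introduction) + 3 (extra statement) + 2 (link) = 18.

18 measures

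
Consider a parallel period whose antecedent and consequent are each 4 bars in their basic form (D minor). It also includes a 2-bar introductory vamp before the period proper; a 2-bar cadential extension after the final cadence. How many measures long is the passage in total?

12 measures

Basic parallel period: 4 + 4 = 8 bars.
8 (basic form) + 2 (introduction) + 2 (cadential extension) = 12.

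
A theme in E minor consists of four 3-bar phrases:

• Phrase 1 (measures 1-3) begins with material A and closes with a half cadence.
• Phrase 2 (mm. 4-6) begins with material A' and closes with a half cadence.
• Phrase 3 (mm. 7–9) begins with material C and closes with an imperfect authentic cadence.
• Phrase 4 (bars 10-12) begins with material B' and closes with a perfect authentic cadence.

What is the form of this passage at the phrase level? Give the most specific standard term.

contrasting double period

Four phrases in two halves: the first half (mm. 1–6) ends with a half cadence, the second (mm. 7–12) with a perfect authentic cadence — a large antecedent–consequent pair, i.e. a double period.
Phrase 3 begins with different material from phrase 1, making it contrasting.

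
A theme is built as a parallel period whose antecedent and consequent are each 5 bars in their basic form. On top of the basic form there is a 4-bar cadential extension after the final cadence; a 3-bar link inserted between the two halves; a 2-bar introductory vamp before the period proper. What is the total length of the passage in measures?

Basic parallel period: 5 + 5 = 10 bars.
10 (basic form) + 4 (cadential extension) + 3 (link) + 2 (introduction) = 19.

19 measures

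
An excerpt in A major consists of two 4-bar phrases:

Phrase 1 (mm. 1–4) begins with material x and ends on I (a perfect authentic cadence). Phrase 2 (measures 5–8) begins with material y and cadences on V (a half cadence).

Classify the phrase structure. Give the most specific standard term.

phrase group

The second phrase closes with a half cadence, which is not stronger than the first phrase's perfect authentic cadence; without a weak→strong cadential pair there is no antecedent–consequent relationship, so this is a phrase group rather than a period.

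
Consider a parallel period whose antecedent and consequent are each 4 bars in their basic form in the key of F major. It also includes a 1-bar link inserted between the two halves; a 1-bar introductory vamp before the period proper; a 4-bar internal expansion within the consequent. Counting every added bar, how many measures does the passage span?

Basic parallel period: 4 + 4 = 8 bars.
8 (basic form) + 1 (link) + 1 (introduction) + 4 (internal expansion) = 14.

14 measures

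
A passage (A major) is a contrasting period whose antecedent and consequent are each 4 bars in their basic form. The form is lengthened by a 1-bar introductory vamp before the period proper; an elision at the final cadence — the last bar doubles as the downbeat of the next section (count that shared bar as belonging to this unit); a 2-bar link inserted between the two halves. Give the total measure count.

11 measures

Basic contrasting period: 4 + 4 = 8 bars.
8 (basic form) + 1 (introduction) + 2 (link) = 11.
The elision shares a bar with the next section but does not change this unit's count.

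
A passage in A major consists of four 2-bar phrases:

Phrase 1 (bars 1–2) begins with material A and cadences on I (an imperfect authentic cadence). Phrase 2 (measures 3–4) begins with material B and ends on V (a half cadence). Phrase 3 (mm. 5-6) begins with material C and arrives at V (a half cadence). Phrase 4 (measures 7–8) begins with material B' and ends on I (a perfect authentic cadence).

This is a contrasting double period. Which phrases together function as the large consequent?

In a double period the first pair of phrases (ending half cadence) is the large antecedent and the second pair (ending perfect authentic cadence) is the large consequent; the consequent is phrases 3 and 4.

phrases 3 and 4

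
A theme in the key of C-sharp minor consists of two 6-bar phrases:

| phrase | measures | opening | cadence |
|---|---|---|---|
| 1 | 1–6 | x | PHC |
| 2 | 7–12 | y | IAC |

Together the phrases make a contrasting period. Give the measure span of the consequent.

measures 7–12

The phrase ending with the weaker cadence (Phrygian half cadence) is the antecedent; the one ending more conclusively (imperfect authentic cadence) is the consequent. The consequent is measures 7–12.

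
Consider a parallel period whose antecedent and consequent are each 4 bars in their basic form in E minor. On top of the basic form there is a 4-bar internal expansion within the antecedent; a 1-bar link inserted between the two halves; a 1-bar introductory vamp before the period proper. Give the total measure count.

Basic parallel period: 4 + 4 = 8 bars.
8 (basic form) + 4 (internal expansion) + 1 (link) + 1 (introduction) = 14.

14 measures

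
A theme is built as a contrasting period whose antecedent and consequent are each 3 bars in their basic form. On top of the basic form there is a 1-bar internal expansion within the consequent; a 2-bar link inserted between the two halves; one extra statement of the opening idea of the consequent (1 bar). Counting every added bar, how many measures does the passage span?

10 measures

Basic contrasting period: 3 + 3 = 6 bars.
6 (basic form) + 1 (internal expansion) + 2 (link) + 1 (extra statement) = 10.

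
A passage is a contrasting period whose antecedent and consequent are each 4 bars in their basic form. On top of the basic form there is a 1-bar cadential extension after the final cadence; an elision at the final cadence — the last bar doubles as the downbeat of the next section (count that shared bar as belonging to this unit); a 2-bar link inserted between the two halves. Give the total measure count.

11 measures

Basic contrasting period: 4 + 4 = 8 bars.
8 (basic form) + 1 (cadential extension) + 2 (link) = 11.
The elision shares a bar with the next section but does not change this unit's count.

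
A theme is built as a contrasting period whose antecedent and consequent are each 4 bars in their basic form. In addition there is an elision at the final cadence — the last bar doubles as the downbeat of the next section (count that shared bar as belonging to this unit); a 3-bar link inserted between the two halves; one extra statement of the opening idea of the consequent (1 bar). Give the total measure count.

Basic contrasting period: 4 + 4 = 8 bars.
8 (basic form) + 3 (link) + 1 (extra statement) = 12.
The elision shares a bar with the next section but does not change this unit's count.

12 measures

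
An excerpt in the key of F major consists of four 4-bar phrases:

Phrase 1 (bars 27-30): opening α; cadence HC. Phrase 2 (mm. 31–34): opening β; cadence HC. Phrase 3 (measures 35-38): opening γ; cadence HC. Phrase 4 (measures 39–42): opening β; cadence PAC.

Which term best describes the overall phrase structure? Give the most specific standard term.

Four phrases in two halves: the first half (mm. 27–34) ends with a half cadence, the second (mm. 35-42) with a perfect authentic cadence — a large antecedent–consequent pair, i.e. a double period.
Phrase 3 begins with different material from phrase 1, making it contrasting.

contrasting double period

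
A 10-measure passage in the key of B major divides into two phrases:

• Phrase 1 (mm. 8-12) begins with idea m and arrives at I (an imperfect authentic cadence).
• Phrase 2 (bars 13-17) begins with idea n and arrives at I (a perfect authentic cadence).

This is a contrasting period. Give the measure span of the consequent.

The phrase ending with the weaker cadence (imperfect authentic cadence) is the antecedent; the one ending more conclusively (perfect authentic cadence) is the consequent. The consequent is measures 13–17.

measures 13–17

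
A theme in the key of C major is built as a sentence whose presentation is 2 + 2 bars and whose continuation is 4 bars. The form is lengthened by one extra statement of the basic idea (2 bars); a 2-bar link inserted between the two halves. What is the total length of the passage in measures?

Basic sentence: 2 + 2 + 4 = 8 bars.
8 (basic form) + 2 (extra statement) + 2 (link) = 12.

12 measures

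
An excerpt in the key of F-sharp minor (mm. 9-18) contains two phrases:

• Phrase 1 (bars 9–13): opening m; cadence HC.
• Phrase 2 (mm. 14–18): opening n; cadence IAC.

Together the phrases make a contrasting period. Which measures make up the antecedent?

measures 9–13

The phrase ending with the weaker cadence (half cadence) is the antecedent; the one ending more conclusively (imperfect authentic cadence) is the consequent. The antecedent is measures 9–13.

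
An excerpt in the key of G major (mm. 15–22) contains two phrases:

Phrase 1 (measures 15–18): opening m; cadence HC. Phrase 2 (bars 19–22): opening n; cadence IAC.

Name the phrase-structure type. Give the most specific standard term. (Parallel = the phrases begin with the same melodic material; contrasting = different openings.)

contrasting period

Phrase 1 ends with a half cadence (weaker) and phrase 2 with an imperfect authentic cadence (stronger): antecedent + consequent = a period.
The two phrases open with different material (m / n), so the period is contrasting.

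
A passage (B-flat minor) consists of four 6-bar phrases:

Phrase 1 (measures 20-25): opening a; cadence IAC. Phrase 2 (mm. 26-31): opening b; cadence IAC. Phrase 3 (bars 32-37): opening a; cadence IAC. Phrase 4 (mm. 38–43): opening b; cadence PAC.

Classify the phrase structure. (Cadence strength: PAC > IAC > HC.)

parallel double period

Four phrases in two halves: the first half (measures 20–31) ends with an imperfect authentic cadence, the second (mm. 32–43) with a perfect authentic cadence — a large antecedent–consequent pair, i.e. a double period.
Phrase 3 begins with the same material as phrase 1, making it parallel.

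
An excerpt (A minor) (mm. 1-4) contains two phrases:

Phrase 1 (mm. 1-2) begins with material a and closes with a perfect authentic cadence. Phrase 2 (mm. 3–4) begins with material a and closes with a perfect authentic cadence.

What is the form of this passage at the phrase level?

repeated phrase

Both phrases have the same opening (a) and the same cadence (perfect authentic cadence): the second is a restatement, not a consequent, so this is a repeated phrase rather than a period.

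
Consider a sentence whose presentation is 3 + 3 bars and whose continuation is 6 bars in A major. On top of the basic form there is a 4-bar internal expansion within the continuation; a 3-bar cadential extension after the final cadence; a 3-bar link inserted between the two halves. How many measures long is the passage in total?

Basic sentence: 3 + 3 + 6 = 12 bars.
12 (basic form) + 4 (internal expansion) + 3 (cadential extension) + 3 (link) = 22.

22 measures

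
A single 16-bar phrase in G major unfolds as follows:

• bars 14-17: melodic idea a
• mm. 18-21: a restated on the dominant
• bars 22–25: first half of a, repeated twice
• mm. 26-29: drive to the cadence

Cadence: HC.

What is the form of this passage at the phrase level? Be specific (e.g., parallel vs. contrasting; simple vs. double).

sentence

Basic idea (measures 14–17) + its repetition (bars 18–21) form the presentation; fragmentation and cadence (mm. 22–29) form the continuation — the 16-bar whole is a sentence.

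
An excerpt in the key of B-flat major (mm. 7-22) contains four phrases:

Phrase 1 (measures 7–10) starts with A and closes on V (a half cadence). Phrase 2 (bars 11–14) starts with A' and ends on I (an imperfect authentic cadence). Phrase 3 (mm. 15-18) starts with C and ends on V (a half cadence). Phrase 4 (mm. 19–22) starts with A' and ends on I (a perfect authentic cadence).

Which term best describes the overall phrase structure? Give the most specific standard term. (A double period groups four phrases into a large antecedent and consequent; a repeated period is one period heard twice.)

contrasting double period

Four phrases in two halves: the first half (mm. 7-14) ends with an imperfect authentic cadence, the second (measures 15–22) with a perfect authentic cadence — a large antecedent–consequent pair, i.e. a double period.
Phrase 3 begins with different material from phrase 1, making it contrasting.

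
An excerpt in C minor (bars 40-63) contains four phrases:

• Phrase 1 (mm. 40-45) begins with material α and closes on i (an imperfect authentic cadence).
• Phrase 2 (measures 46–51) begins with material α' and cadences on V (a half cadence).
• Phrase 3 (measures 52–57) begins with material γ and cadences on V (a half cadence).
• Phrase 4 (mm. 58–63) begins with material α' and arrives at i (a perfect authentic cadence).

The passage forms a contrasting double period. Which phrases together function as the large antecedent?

In a double period the first pair of phrases (ending half cadence) is the large antecedent and the second pair (ending perfect authentic cadence) is the large consequent; the antecedent is phrases 1 and 2.

phrases 1 and 2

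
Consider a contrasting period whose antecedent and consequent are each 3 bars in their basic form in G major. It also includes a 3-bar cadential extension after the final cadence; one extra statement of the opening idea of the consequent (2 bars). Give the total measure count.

Basic contrasting period: 3 + 3 = 6 bars.
6 (basic form) + 3 (cadential extension) + 2 (extra statement) = 11.

11 measures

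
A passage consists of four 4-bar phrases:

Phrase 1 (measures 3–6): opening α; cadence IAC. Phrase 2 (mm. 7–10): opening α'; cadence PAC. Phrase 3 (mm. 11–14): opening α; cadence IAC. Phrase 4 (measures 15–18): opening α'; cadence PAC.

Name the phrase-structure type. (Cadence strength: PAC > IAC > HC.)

The cadence pattern IAC–PAC–IAC–PAC is weak–strong twice, and phrases 3–4 restate phrases 1–2: a period heard twice, not a double period (which would end weakly at phrase 2).

repeated period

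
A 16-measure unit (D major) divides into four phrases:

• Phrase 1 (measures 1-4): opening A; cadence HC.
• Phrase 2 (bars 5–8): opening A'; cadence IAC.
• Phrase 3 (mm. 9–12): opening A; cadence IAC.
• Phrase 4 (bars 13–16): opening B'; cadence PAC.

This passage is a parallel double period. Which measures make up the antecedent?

In a double period the four phrases pair into a large antecedent (phrases 1–2, ending imperfect authentic cadence) and a large consequent (phrases 3–4, ending perfect authentic cadence). The antecedent spans mm. 1-8.

measures 1–8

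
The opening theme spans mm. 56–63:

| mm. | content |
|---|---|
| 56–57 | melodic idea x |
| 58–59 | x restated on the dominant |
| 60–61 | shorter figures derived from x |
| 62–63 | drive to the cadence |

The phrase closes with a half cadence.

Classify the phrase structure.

sentence

Basic idea (measures 56–57) + its repetition (mm. 58-59) form the presentation; fragmentation and cadence (mm. 60–63) form the continuation — the 8-bar whole is a sentence.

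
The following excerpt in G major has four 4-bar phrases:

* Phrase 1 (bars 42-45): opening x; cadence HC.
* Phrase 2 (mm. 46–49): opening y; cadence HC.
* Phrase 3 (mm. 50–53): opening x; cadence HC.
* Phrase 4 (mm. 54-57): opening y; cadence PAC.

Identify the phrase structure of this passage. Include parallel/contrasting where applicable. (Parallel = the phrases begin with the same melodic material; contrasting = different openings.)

Four phrases in two halves: the first half (mm. 42–49) ends with a half cadence, the second (measures 50-57) with a perfect authentic cadence — a large antecedent–consequent pair, i.e. a double period.
Phrase 3 begins with the same material as phrase 1, making it parallel.

parallel double period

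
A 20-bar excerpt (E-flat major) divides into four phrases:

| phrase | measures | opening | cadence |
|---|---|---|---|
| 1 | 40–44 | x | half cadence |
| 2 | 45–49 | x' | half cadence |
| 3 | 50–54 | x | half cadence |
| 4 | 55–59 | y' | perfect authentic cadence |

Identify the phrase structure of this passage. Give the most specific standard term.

Four phrases in two halves: the first half (measures 40-49) ends with a half cadence, the second (mm. 50-59) with a perfect authentic cadence — a large antecedent–consequent pair, i.e. a double period.
Phrase 3 begins with the same material as phrase 1, making it parallel.

parallel double period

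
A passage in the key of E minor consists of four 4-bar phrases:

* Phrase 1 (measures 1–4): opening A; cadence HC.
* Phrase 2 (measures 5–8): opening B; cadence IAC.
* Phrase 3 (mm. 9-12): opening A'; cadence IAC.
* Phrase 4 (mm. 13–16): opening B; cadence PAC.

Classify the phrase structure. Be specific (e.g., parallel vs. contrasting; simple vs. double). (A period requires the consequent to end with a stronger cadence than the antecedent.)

parallel double period

Four phrases in two halves: the first half (bars 1–8) ends with an imperfect authentic cadence, the second (mm. 9–16) with a perfect authentic cadence — a large antecedent–consequent pair, i.e. a double period.
Phrase 3 begins with the same material as phrase 1, making it parallel.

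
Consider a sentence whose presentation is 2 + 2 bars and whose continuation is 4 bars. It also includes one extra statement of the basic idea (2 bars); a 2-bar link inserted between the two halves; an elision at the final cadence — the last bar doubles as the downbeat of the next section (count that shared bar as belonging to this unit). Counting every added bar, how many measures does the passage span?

12 measures

Basic sentence: 2 + 2 + 4 = 8 bars.
8 (basic form) + 2 (extra statement) + 2 (link) = 12.
The elision shares a bar with the next section but does not change this unit's count.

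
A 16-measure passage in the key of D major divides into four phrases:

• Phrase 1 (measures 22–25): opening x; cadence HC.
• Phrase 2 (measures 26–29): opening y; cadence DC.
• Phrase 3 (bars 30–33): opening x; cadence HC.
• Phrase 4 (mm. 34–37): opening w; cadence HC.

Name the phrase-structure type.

phrase group

Phrase 4 ends with a half cadence, no stronger than phrase 2's deceptive cadence, so the four phrases do not form a double period; nor do phrases 3–4 duplicate 1–2, so it is not a repeated period. With no phrase reaching a conclusive cadence, the passage is a phrase group.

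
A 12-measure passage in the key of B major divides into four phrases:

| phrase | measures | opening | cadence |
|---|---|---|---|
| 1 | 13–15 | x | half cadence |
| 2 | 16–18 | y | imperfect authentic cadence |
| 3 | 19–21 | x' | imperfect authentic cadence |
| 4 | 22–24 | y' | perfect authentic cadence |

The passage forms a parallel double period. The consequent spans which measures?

measures 19–24

In a double period the four phrases pair into a large antecedent (phrases 1–2, ending imperfect authentic cadence) and a large consequent (phrases 3–4, ending perfect authentic cadence). The consequent spans bars 19–24.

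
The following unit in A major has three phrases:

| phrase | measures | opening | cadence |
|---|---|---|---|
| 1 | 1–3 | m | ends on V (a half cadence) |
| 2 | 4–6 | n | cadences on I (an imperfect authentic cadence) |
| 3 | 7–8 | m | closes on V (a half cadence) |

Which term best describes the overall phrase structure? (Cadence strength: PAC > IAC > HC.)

The final phrase closes with a half cadence, which is not stronger than the preceding imperfect authentic cadence; the 3 phrases lack an overall antecedent–consequent design and so form a phrase group.

phrase group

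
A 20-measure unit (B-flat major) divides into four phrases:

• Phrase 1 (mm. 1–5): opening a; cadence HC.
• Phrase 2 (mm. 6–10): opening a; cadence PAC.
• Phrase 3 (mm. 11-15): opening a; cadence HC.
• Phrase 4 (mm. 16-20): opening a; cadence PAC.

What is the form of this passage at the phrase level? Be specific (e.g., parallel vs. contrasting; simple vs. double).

repeated period

The cadence pattern HC–PAC–HC–PAC is weak–strong twice, and phrases 3–4 restate phrases 1–2: a period heard twice, not a double period (which would end weakly at phrase 2).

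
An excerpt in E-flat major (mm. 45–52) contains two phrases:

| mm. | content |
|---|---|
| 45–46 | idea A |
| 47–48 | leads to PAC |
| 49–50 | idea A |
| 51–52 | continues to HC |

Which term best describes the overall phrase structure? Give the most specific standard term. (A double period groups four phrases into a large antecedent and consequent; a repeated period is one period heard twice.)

phrase group

The second phrase closes with a half cadence, which is not stronger than the first phrase's perfect authentic cadence; without a weak→strong cadential pair there is no antecedent–consequent relationship, so this is a phrase group rather than a period.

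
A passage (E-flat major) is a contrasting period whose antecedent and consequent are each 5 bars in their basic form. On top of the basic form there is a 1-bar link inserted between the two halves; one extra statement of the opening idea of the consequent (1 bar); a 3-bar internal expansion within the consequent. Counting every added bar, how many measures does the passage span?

15 measures

Basic contrasting period: 5 + 5 = 10 bars.
10 (basic form) + 1 (link) + 1 (extra statement) + 3 (internal expansion) = 15.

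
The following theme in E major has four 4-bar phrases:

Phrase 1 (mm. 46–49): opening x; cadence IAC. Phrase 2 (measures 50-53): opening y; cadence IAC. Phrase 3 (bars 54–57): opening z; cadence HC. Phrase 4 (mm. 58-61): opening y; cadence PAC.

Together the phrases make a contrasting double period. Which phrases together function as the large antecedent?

In a double period the first pair of phrases (ending imperfect authentic cadence) is the large antecedent and the second pair (ending perfect authentic cadence) is the large consequent; the antecedent is phrases 1 and 2.

phrases 1 and 2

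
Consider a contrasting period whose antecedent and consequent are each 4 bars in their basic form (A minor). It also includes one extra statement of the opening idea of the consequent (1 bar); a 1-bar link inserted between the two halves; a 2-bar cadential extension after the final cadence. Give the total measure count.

Basic contrasting period: 4 + 4 = 8 bars.
8 (basic form) + 1 (extra statement) + 1 (link) + 2 (cadential extension) = 12.

12 measures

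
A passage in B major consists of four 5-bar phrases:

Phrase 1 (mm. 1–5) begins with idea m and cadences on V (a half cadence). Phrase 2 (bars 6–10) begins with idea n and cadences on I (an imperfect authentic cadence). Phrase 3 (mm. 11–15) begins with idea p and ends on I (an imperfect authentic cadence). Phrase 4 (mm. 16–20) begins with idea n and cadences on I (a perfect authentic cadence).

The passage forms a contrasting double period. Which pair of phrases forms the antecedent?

In a double period the first pair of phrases (ending imperfect authentic cadence) is the large antecedent and the second pair (ending perfect authentic cadence) is the large consequent; the antecedent is phrases 1 and 2.

phrases 1 and 2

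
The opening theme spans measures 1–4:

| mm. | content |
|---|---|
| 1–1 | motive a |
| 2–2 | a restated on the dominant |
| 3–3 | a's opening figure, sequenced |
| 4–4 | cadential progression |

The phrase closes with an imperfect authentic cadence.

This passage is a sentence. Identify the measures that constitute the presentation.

measures 1–2

The presentation of a sentence is the basic idea (measure 1) plus its repetition (m. 2); the presentation is therefore mm. 1-2.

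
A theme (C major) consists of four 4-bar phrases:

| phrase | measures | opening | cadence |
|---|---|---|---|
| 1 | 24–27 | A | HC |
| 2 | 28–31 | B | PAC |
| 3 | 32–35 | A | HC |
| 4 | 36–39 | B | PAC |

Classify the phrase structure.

repeated period

The cadence pattern HC–PAC–HC–PAC is weak–strong twice, and phrases 3–4 restate phrases 1–2: a period heard twice, not a double period (which would end weakly at phrase 2).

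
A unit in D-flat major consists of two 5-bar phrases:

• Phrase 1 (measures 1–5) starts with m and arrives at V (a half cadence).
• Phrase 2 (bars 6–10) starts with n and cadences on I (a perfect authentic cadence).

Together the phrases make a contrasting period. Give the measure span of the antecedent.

The phrase ending with the weaker cadence (half cadence) is the antecedent; the one ending more conclusively (perfect authentic cadence) is the consequent. The antecedent is measures 1–5.

measures 1–5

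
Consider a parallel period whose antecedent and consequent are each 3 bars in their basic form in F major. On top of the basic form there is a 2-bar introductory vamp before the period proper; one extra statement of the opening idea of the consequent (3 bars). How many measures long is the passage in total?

11 measures

Basic parallel period: 3 + 3 = 6 bars.
6 (basic form) + 2 (introduction) + 3 (extra statement) = 11.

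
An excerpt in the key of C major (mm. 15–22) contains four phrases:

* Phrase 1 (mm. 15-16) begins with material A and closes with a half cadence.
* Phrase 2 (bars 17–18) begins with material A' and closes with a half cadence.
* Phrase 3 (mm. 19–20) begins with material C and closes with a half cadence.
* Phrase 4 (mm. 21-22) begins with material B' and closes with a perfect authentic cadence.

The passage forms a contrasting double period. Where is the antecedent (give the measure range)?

measures 15–18

In a double period the four phrases pair into a large antecedent (phrases 1–2, ending half cadence) and a large consequent (phrases 3–4, ending perfect authentic cadence). The antecedent spans measures 15–18.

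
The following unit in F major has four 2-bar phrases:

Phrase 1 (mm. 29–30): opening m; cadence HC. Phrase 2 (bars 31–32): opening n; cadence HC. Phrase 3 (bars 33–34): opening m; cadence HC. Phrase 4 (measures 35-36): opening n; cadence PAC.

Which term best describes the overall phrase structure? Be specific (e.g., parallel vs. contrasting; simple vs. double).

parallel double period

Four phrases in two halves: the first half (measures 29–32) ends with a half cadence, the second (measures 33–36) with a perfect authentic cadence — a large antecedent–consequent pair, i.e. a double period.
Phrase 3 begins with the same material as phrase 1, making it parallel.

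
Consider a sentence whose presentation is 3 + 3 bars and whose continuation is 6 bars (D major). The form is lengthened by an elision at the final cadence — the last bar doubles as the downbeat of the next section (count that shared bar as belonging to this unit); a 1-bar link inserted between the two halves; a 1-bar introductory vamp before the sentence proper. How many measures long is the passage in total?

14 measures

Basic sentence: 3 + 3 + 6 = 12 bars.
12 (basic form) + 1 (link) + 1 (introduction) = 14.
The elision shares a bar with the next section but does not change this unit's count.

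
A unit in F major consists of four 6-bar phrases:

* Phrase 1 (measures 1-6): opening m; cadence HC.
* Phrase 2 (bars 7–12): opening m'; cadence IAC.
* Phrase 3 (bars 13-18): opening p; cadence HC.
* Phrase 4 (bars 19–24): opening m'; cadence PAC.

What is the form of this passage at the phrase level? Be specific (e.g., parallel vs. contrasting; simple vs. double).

contrasting double period

Four phrases in two halves: the first half (measures 1-12) ends with an imperfect authentic cadence, the second (mm. 13–24) with a perfect authentic cadence — a large antecedent–consequent pair, i.e. a double period.
Phrase 3 begins with different material from phrase 1, making it contrasting.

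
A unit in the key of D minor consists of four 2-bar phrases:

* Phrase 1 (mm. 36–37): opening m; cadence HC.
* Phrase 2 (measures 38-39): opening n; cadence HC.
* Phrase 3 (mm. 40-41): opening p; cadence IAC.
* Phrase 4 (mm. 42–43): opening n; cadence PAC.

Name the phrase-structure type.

Four phrases in two halves: the first half (bars 36–39) ends with a half cadence, the second (bars 40–43) with a perfect authentic cadence — a large antecedent–consequent pair, i.e. a double period.
Phrase 3 begins with different material from phrase 1, making it contrasting.

contrasting double period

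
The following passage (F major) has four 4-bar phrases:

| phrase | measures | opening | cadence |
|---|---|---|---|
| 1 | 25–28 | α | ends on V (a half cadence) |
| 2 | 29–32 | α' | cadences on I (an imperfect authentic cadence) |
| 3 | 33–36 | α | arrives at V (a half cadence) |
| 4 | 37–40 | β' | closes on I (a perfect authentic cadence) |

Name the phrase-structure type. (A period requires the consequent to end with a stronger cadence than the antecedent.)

parallel double period

Four phrases in two halves: the first half (mm. 25-32) ends with an imperfect authentic cadence, the second (mm. 33–40) with a perfect authentic cadence — a large antecedent–consequent pair, i.e. a double period.
Phrase 3 begins with the same material as phrase 1, making it parallel.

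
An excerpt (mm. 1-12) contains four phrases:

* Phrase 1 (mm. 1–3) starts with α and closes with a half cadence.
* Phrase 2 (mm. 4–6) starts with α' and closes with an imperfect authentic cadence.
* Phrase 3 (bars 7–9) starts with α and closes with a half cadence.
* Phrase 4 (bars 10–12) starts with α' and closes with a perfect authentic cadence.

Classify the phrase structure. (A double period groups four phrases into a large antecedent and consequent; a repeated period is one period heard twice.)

parallel double period

Four phrases in two halves: the first half (mm. 1–6) ends with an imperfect authentic cadence, the second (mm. 7-12) with a perfect authentic cadence — a large antecedent–consequent pair, i.e. a double period.
Phrase 3 begins with the same material as phrase 1, making it parallel.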